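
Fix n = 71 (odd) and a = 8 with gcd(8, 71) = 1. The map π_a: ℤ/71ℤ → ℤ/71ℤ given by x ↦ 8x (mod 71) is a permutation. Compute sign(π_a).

Trace 16: π^k(16) = [16, 57, 30, 27, 3, 24, 50] for k=0..6.
3 cycles of lengths [35, 35, 1].
3 cycles on 71: each ℓ→(−1)^(ℓ−1), product (−1)^68 = +1.
Via Zolotarev, sign(π_{8}) = (8|71) = +1.

+1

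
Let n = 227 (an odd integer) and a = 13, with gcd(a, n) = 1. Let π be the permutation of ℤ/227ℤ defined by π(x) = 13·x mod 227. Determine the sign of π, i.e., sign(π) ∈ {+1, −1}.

Trace 147: π^k(147) = [147, 95, 100, 165, 102, 191, 213] for k=0..6.
The orbit structure of x ↦ 13x mod 227: 2 orbits of sizes [226, 1].
n − c = 227 − 2 = 225; sign = (−1)^225 = -1.
The Jacobi symbol (13|227) = -1 (Zolotarev) agrees.

-1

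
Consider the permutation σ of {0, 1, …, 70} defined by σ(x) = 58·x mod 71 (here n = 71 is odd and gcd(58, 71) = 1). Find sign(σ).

+1

Start at x=38: 38 → 3 → 32 → 10 → 12 → 57 → 40 → … (one orbit).
The orbit structure of x ↦ 58x mod 71: 3 orbits of sizes [35, 35, 1].
With 3 cycles on 71 points, sign = (−1)^{71−3} = +1.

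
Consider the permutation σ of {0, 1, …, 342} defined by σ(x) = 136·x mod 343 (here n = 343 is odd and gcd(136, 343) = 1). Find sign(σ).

-1

Trace 333: π^k(333) = [333, 12, 260, 31, 100, 223, 144] for k=0..6.
The orbit structure of x ↦ 136x mod 343: 4 orbits of sizes [294, 42, 6, 1].
4 cycles on 343: each ℓ→(−1)^(ℓ−1), product (−1)^339 = -1.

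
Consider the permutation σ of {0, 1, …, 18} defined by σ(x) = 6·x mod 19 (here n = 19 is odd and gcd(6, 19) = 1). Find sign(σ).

Trace 7: π^k(7) = [7, 4, 5, 11, 9, 16, 1] for k=0..6.
The orbit structure of x ↦ 6x mod 19: 3 orbits of sizes [9, 9, 1].
19 − 3 = 16 transpositions; sign(π) = (−1)^16 = +1.
The Jacobi symbol (6|19) = +1 (Zolotarev) agrees.

+1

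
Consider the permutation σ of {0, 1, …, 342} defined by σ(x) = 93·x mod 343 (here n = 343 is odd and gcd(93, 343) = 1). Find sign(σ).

Start at x=183: 183 → 212 → 165 → 253 → 205 → 200 → 78 → … (one orbit).
Cycle type of π: 147×2 + 21×2 + 3×2 + 1; total 7 cycles.
7 cycles on 343: each ℓ→(−1)^(ℓ−1), product (−1)^336 = +1.
Zolotarev: (93|343) = +1, matching the cycle-count sign.

+1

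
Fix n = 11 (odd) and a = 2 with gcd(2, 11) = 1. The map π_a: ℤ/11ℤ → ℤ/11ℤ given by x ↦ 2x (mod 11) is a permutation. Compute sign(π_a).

-1

Trace 4: π^k(4) = [4, 8, 5, 10, 9, 7, 3] for k=0..6.
π_2 has 2 disjoint cycles with lengths [10, 1] on {0,…,10}.
n − c = 11 − 2 = 9; sign = (−1)^9 = -1.
Via Zolotarev, sign(π_{2}) = (2|11) = -1.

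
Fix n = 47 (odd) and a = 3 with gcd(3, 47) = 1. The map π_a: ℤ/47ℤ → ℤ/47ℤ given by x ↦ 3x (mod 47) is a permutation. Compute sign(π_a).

+1

Trace 24: π^k(24) = [24, 25, 28, 37, 17, 4, 12] for k=0..6.
π_3 has 3 disjoint cycles with lengths [23, 23, 1] on {0,…,46}.
3 cycles on 47: each ℓ→(−1)^(ℓ−1), product (−1)^44 = +1.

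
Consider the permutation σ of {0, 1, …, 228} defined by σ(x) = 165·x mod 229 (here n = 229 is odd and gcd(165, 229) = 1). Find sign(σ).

Start at x=57: 57 → 16 → 121 → 42 → 60 → 53 → 43 → … (one orbit).
13 cycles of lengths [19, 19, 19, 19, 19, 19, 19, 19, 19, 19, 19, 19, 1].
n − c = 229 − 13 = 216; sign = (−1)^216 = +1.

+1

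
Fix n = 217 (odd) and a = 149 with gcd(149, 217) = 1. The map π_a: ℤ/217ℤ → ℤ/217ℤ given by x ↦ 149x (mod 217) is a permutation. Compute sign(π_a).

Orbit of 149 under x↦149x: [149, 67, 1]… (length divides ord_217(149)).
73 cycles of lengths [3, 3, 3, 3, 3, 3, 3, 3, 3, 3, 3, 3, 3, 3, 3, 3, 3, 3, 3, 3, 3, 3, 3, 3, 3, 3, 3, 3, 3, 3, 3, 3, 3, 3, 3, 3, 3, 3, 3, 3, 3, 3, 3, 3, 3, 3, 3, 3, 3, 3, 3, 3, 3, 3, 3, 3, 3, 3, 3, 3, 3, 3, 3, 3, 3, 3, 3, 3, 3, 3, 3, 3, 1].
217 − 73 = 144 transpositions; sign(π) = (−1)^144 = +1.
Check: (149/217) = +1 by Zolotarev.

+1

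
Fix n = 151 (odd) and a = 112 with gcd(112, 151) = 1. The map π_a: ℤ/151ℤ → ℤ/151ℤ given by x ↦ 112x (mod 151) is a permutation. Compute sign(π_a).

Start at x=103: 103 → 60 → 76 → 56 → 81 → 12 → 136 → … (one orbit).
π_112 has 2 disjoint cycles with lengths [150, 1] on {0,…,150}.
Σ(ℓ_i−1) = 151−2 = 149; sign = (−1)^149 = -1.
Via Zolotarev, sign(π_{112}) = (112|151) = -1.

-1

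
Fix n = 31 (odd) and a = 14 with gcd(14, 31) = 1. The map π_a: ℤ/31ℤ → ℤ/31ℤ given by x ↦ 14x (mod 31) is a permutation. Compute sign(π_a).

+1

Trace 20: π^k(20) = [20, 1, 14, 10, 16, 7, 5] for k=0..6.
The orbit structure of x ↦ 14x mod 31: 3 orbits of sizes [15, 15, 1].
Σ(ℓ_i−1) = 31−3 = 28; sign = (−1)^28 = +1.
Via Zolotarev, sign(π_{14}) = (14|31) = +1.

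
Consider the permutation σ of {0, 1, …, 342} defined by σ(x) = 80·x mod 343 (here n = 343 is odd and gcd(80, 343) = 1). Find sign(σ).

Orbit of 227 under x↦80x: [227, 324, 195, 165, 166, 246, 129]… (length divides ord_343(80)).
16 cycles of lengths [42, 42, 42, 42, 42, 42, 42, 6, 6, 6, 6, 6, 6, 6, 6, 1].
sign(π) = (−1)^{n − #cycles} = (−1)^{343−16} = (−1)^327 = -1.
Check: (80/343) = -1 by Zolotarev.

-1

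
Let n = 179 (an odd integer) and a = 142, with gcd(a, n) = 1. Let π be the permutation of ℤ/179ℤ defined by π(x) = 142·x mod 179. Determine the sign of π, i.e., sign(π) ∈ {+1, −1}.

Start at x=177: 177 → 74 → 126 → 171 → 117 → 146 → 147 → … (one orbit).
π_142 has 3 disjoint cycles with lengths [89, 89, 1] on {0,…,178}.
With 3 cycles on 179 points, sign = (−1)^{179−3} = +1.
Via Zolotarev, sign(π_{142}) = (142|179) = +1.

+1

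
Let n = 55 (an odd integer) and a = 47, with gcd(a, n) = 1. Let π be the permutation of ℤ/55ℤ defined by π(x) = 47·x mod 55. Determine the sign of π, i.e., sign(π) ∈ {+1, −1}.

-1

Trace 16: π^k(16) = [16, 37, 34, 3, 31, 27, 4] for k=0..6.
Cycle lengths of π_47 on ℤ/55ℤ: [20, 20, 5, 5, 4, 1]; 6 cycles in total.
sign(π) = (−1)^{n − #cycles} = (−1)^{55−6} = (−1)^49 = -1.
Zolotarev: (47|55) = -1, matching the cycle-count sign.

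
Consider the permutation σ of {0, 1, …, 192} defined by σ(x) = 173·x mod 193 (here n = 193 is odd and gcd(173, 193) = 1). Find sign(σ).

Trace 88: π^k(88) = [88, 170, 74, 64, 71, 124, 29] for k=0..6.
π_173 has 4 disjoint cycles with lengths [64, 64, 64, 1] on {0,…,192}.
193 − 4 = 189 transpositions; sign(π) = (−1)^189 = -1.
Zolotarev: (173|193) = -1, matching the cycle-count sign.

-1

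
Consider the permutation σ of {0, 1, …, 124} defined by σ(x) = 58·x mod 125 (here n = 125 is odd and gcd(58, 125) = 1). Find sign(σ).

-1

Orbit of 11 under x↦58x: [11, 13, 4, 107, 81, 73, 109]… (length divides ord_125(58)).
Cycle type of π: 100 + 20 + 4 + 1; total 4 cycles.
n − c = 125 − 4 = 121; sign = (−1)^121 = -1.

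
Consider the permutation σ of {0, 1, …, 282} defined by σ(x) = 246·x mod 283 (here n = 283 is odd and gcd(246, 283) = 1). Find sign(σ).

Orbit of 203 under x↦246x: [203, 130, 1, 246, 237, 4, 135]… (length divides ord_283(246)).
3 cycles of lengths [141, 141, 1].
n − c = 283 − 3 = 280; sign = (−1)^280 = +1.
Check: (246/283) = +1 by Zolotarev.

+1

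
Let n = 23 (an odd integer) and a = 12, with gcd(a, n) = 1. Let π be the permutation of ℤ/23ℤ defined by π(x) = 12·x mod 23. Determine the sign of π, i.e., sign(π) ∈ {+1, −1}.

Start at x=18: 18 → 9 → 16 → 8 → 4 → 2 → 1 → … (one orbit).
Cycle lengths of π_12 on ℤ/23ℤ: [11, 11, 1]; 3 cycles in total.
3 cycles on 23: each ℓ→(−1)^(ℓ−1), product (−1)^20 = +1.
The Jacobi symbol (12|23) = +1 (Zolotarev) agrees.

+1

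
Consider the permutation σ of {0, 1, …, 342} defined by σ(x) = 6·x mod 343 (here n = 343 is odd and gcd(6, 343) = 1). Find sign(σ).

Trace 293: π^k(293) = [293, 43, 258, 176, 27, 162, 286] for k=0..6.
Cycle lengths of π_6 on ℤ/343ℤ: [98, 98, 98, 14, 14, 14, 2, 2, 2, 1]; 10 cycles in total.
343 − 10 = 333 transpositions; sign(π) = (−1)^333 = -1.
(6|343)_J = -1 (Zolotarev's lemma cross-check).

-1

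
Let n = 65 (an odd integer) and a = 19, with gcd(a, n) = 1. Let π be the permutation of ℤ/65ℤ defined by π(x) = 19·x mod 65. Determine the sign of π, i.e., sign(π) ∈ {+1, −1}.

-1

Trace 51: π^k(51) = [51, 59, 16, 44, 56, 24, 1] for k=0..6.
The orbit structure of x ↦ 19x mod 65: 8 orbits of sizes [12, 12, 12, 12, 12, 2, 2, 1].
sign(π) = (−1)^{n − #cycles} = (−1)^{65−8} = (−1)^57 = -1.
Via Zolotarev, sign(π_{19}) = (19|65) = -1.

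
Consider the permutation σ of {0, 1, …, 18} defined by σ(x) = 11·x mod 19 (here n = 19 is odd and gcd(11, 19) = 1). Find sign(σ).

Start at x=11: 11 → 7 → 1 → 11 (one orbit).
Cycle lengths of π_11 on ℤ/19ℤ: [3, 3, 3, 3, 3, 3, 1]; 7 cycles in total.
19 − 7 = 12 transpositions; sign(π) = (−1)^12 = +1.

+1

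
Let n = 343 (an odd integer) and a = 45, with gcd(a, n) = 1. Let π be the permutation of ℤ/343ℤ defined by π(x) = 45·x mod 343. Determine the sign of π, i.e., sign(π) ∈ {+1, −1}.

-1

Start at x=323: 323 → 129 → 317 → 202 → 172 → 194 → 155 → … (one orbit).
The orbit structure of x ↦ 45x mod 343: 4 orbits of sizes [294, 42, 6, 1].
sign(π) = (−1)^{n − #cycles} = (−1)^{343−4} = (−1)^339 = -1.
(45|343)_J = -1 (Zolotarev's lemma cross-check).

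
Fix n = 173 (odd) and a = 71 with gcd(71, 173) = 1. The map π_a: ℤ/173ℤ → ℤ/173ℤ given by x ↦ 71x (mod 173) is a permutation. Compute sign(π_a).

Trace 103: π^k(103) = [103, 47, 50, 90, 162, 84, 82] for k=0..6.
Cycle lengths of π_71 on ℤ/173ℤ: [172, 1]; 2 cycles in total.
2 cycles on 173: each ℓ→(−1)^(ℓ−1), product (−1)^171 = -1.
The Jacobi symbol (71|173) = -1 (Zolotarev) agrees.

-1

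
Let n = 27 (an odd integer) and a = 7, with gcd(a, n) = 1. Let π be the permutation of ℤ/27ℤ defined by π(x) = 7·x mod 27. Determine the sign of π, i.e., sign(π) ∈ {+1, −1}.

Trace 13: π^k(13) = [13, 10, 16, 4, 1, 7, 22] for k=0..6.
7 cycles of lengths [9, 9, 3, 3, 1, 1, 1].
7 cycles on 27: each ℓ→(−1)^(ℓ−1), product (−1)^20 = +1.
Via Zolotarev, sign(π_{7}) = (7|27) = +1.

+1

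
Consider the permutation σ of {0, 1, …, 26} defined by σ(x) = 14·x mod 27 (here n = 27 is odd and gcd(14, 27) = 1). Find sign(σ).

-1

Trace 19: π^k(19) = [19, 23, 25, 26, 13, 20, 10] for k=0..6.
π_14 has 4 disjoint cycles with lengths [18, 6, 2, 1] on {0,…,26}.
n − c = 27 − 4 = 23; sign = (−1)^23 = -1.
Check: (14/27) = -1 by Zolotarev.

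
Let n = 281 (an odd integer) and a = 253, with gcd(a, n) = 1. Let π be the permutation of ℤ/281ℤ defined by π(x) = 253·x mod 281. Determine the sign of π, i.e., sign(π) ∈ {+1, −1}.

Orbit of 32 under x↦253x: [32, 228, 79, 36, 116, 124, 181]… (length divides ord_281(253)).
Cycle lengths of π_253 on ℤ/281ℤ: [28, 28, 28, 28, 28, 28, 28, 28, 28, 28, 1]; 11 cycles in total.
281 − 11 = 270 transpositions; sign(π) = (−1)^270 = +1.
Via Zolotarev, sign(π_{253}) = (253|281) = +1.

+1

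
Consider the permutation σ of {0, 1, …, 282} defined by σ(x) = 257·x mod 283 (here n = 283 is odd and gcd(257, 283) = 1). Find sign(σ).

+1

Trace 85: π^k(85) = [85, 54, 11, 280, 78, 236, 90] for k=0..6.
Cycle type of π: 141×2 + 1; total 3 cycles.
sign(π) = (−1)^{n − #cycles} = (−1)^{283−3} = (−1)^280 = +1.
Check: (257/283) = +1 by Zolotarev.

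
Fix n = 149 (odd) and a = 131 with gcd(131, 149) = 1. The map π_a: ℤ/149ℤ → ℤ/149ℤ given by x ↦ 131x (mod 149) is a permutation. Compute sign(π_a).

Start at x=28: 28 → 92 → 132 → 8 → 5 → 59 → 130 → … (one orbit).
Cycle type of π: 148 + 1; total 2 cycles.
Σ(ℓ_i−1) = 149−2 = 147; sign = (−1)^147 = -1.

-1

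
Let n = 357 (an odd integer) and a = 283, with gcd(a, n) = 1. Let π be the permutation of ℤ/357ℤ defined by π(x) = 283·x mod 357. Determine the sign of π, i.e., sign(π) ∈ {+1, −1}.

Orbit of 241 under x↦283x: [241, 16, 244, 151, 250, 64, 262]… (length divides ord_357(283)).
15 cycles of lengths [48, 48, 48, 48, 48, 48, 16, 16, 16, 6, 6, 6, 1, 1, 1].
Σ(ℓ_i−1) = 357−15 = 342; sign = (−1)^342 = +1.
Check: (283/357) = +1 by Zolotarev.

+1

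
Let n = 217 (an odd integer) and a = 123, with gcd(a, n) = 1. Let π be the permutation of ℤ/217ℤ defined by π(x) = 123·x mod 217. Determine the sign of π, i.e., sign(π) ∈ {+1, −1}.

-1

Orbit of 32 under x↦123x: [32, 30, 1, 123, 156, 92]… (length divides ord_217(123)).
The orbit structure of x ↦ 123x mod 217: 48 orbits of sizes [6, 6, 6, 6, 6, 6, 6, 6, 6, 6, 6, 6, 6, 6, 6, 6, 6, 6, 6, 6, 6, 6, 6, 6, 6, 6, 6, 6, 6, 6, 3, 3, 2, 2, 2, 2, 2, 2, 2, 2, 2, 2, 2, 2, 2, 2, 2, 1].
n − c = 217 − 48 = 169; sign = (−1)^169 = -1.
Via Zolotarev, sign(π_{123}) = (123|217) = -1.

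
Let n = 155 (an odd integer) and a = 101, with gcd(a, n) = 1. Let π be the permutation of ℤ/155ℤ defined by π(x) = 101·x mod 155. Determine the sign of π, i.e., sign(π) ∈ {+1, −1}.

+1

Trace 1: π^k(1) = [1, 101, 126, 16, 66] for k=0..4.
Cycle lengths of π_101 on ℤ/155ℤ: [5, 5, 5, 5, 5, 5, 5, 5, 5, 5, 5, 5, 5, 5, 5, 5, 5, 5, 5, 5, 5, 5, 5, 5, 5, 5, 5, 5, 5, 5, 1, 1, 1, 1, 1]; 35 cycles in total.
n − c = 155 − 35 = 120; sign = (−1)^120 = +1.
Via Zolotarev, sign(π_{101}) = (101|155) = +1.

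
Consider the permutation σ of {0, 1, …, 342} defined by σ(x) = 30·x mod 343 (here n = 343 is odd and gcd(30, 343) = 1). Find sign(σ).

+1

Orbit of 18 under x↦30x: [18, 197, 79, 312, 99, 226, 263]… (length divides ord_343(30)).
The orbit structure of x ↦ 30x mod 343: 31 orbits of sizes [21, 21, 21, 21, 21, 21, 21, 21, 21, 21, 21, 21, 21, 21, 3, 3, 3, 3, 3, 3, 3, 3, 3, 3, 3, 3, 3, 3, 3, 3, 1].
sign(π) = (−1)^{n − #cycles} = (−1)^{343−31} = (−1)^312 = +1.
The Jacobi symbol (30|343) = +1 (Zolotarev) agrees.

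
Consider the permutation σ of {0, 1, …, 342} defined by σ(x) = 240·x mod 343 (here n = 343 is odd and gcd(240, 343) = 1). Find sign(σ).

+1

Orbit of 240 under x↦240x: [240, 319, 71, 233, 11, 239, 79]… (length divides ord_343(240)).
Cycle lengths of π_240 on ℤ/343ℤ: [147, 147, 21, 21, 3, 3, 1]; 7 cycles in total.
343 − 7 = 336 transpositions; sign(π) = (−1)^336 = +1.
Via Zolotarev, sign(π_{240}) = (240|343) = +1.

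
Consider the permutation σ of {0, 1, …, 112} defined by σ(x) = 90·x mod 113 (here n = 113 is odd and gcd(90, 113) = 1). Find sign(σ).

-1

Trace 13: π^k(13) = [13, 40, 97, 29, 11, 86, 56] for k=0..6.
Cycle lengths of π_90 on ℤ/113ℤ: [112, 1]; 2 cycles in total.
sign(π) = (−1)^{n − #cycles} = (−1)^{113−2} = (−1)^111 = -1.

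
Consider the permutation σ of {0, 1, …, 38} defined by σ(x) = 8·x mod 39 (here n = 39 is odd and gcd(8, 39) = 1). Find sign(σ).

+1

Start at x=8: 8 → 25 → 5 → 1 → 8 (one orbit).
Cycle type of π: 4×9 + 2 + 1; total 11 cycles.
Σ(ℓ_i−1) = 39−11 = 28; sign = (−1)^28 = +1.
(8|39)_J = +1 (Zolotarev's lemma cross-check).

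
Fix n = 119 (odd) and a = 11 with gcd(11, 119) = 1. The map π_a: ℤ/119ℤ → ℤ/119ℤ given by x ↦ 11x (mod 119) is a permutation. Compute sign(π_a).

-1

Orbit of 74 under x↦11x: [74, 100, 29, 81, 58, 43, 116]… (length divides ord_119(11)).
Decompose π into cycles: lengths [48, 48, 16, 3, 3, 1] (6 cycles, including the fixed point 0).
Σ(ℓ_i−1) = 119−6 = 113; sign = (−1)^113 = -1.
Check: (11/119) = -1 by Zolotarev.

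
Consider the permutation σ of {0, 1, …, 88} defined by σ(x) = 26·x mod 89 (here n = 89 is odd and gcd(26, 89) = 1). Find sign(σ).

-1

Orbit of 17 under x↦26x: [17, 86, 11, 19, 49, 28, 16]… (length divides ord_89(26)).
Cycle lengths of π_26 on ℤ/89ℤ: [88, 1]; 2 cycles in total.
2 cycles on 89: each ℓ→(−1)^(ℓ−1), product (−1)^87 = -1.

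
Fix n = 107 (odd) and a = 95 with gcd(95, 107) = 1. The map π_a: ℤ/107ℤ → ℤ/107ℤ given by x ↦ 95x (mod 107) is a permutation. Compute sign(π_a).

-1

Orbit of 71 under x↦95x: [71, 4, 59, 41, 43, 19, 93]… (length divides ord_107(95)).
Cycle lengths of π_95 on ℤ/107ℤ: [106, 1]; 2 cycles in total.
Σ(ℓ_i−1) = 107−2 = 105; sign = (−1)^105 = -1.
Zolotarev: (95|107) = -1, matching the cycle-count sign.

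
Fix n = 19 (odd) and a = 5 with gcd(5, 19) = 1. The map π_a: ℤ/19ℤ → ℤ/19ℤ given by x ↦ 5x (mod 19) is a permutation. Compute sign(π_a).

Start at x=7: 7 → 16 → 4 → 1 → 5 → 6 → 11 → … (one orbit).
Cycle lengths of π_5 on ℤ/19ℤ: [9, 9, 1]; 3 cycles in total.
19 − 3 = 16 transpositions; sign(π) = (−1)^16 = +1.
Via Zolotarev, sign(π_{5}) = (5|19) = +1.

+1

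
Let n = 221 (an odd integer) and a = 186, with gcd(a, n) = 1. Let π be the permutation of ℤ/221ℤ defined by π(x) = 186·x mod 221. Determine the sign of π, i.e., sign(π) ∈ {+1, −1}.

+1

Trace 120: π^k(120) = [120, 220, 35, 101, 1, 186] for k=0..5.
Cycle lengths of π_186 on ℤ/221ℤ: [6, 6, 6, 6, 6, 6, 6, 6, 6, 6, 6, 6, 6, 6, 6, 6, 6, 6, 6, 6, 6, 6, 6, 6, 6, 6, 6, 6, 6, 6, 6, 6, 6, 6, 2, 2, 2, 2, 2, 2, 2, 2, 1]; 43 cycles in total.
Σ(ℓ_i−1) = 221−43 = 178; sign = (−1)^178 = +1.
Via Zolotarev, sign(π_{186}) = (186|221) = +1.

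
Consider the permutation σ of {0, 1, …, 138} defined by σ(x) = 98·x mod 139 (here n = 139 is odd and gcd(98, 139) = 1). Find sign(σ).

Orbit of 10 under x↦98x: [10, 7, 130, 91, 22, 71, 8]… (length divides ord_139(98)).
The orbit structure of x ↦ 98x mod 139: 2 orbits of sizes [138, 1].
2 cycles on 139: each ℓ→(−1)^(ℓ−1), product (−1)^137 = -1.
Via Zolotarev, sign(π_{98}) = (98|139) = -1.

-1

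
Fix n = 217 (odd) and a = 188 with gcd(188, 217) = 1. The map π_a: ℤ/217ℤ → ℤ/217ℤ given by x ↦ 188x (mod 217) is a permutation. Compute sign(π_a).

Trace 8: π^k(8) = [8, 202, 1, 188, 190, 132, 78] for k=0..6.
π_188 has 28 disjoint cycles with lengths [10, 10, 10, 10, 10, 10, 10, 10, 10, 10, 10, 10, 10, 10, 10, 10, 10, 10, 5, 5, 5, 5, 5, 5, 2, 2, 2, 1] on {0,…,216}.
28 cycles on 217: each ℓ→(−1)^(ℓ−1), product (−1)^189 = -1.

-1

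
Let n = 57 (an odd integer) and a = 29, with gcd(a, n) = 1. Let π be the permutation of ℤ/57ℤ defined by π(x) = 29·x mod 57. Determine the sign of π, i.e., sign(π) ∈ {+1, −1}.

+1

Trace 28: π^k(28) = [28, 14, 7, 32, 16, 8, 4] for k=0..6.
Cycle type of π: 18×3 + 2 + 1; total 5 cycles.
5 cycles on 57: each ℓ→(−1)^(ℓ−1), product (−1)^52 = +1.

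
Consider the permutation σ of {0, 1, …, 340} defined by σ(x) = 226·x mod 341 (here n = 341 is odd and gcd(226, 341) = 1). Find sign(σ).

Orbit of 59 under x↦226x: [59, 35, 67, 138, 157, 18, 317]… (length divides ord_341(226)).
The orbit structure of x ↦ 226x mod 341: 14 orbits of sizes [30, 30, 30, 30, 30, 30, 30, 30, 30, 30, 15, 15, 10, 1].
sign(π) = (−1)^{n − #cycles} = (−1)^{341−14} = (−1)^327 = -1.
The Jacobi symbol (226|341) = -1 (Zolotarev) agrees.

-1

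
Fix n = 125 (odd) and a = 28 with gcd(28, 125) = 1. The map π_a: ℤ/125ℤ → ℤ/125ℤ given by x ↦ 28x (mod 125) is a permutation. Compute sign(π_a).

Trace 13: π^k(13) = [13, 114, 67, 1, 28, 34, 77] for k=0..6.
π_28 has 4 disjoint cycles with lengths [100, 20, 4, 1] on {0,…,124}.
sign(π) = (−1)^{n − #cycles} = (−1)^{125−4} = (−1)^121 = -1.
Check: (28/125) = -1 by Zolotarev.

-1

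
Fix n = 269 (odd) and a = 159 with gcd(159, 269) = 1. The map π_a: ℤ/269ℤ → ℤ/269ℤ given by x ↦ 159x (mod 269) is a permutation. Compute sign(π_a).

-1

Start at x=193: 193 → 21 → 111 → 164 → 252 → 256 → 85 → … (one orbit).
Cycle lengths of π_159 on ℤ/269ℤ: [268, 1]; 2 cycles in total.
269 − 2 = 267 transpositions; sign(π) = (−1)^267 = -1.
(159|269)_J = -1 (Zolotarev's lemma cross-check).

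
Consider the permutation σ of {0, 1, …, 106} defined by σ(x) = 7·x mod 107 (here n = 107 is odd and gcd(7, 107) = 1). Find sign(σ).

-1

Trace 9: π^k(9) = [9, 63, 13, 91, 102, 72, 76] for k=0..6.
π_7 has 2 disjoint cycles with lengths [106, 1] on {0,…,106}.
2 cycles on 107: each ℓ→(−1)^(ℓ−1), product (−1)^105 = -1.
(7|107)_J = -1 (Zolotarev's lemma cross-check).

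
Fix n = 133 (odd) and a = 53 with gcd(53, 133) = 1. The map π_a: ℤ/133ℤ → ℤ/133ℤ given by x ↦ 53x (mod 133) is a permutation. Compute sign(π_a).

-1

Orbit of 113 under x↦53x: [113, 4, 79, 64, 67, 93, 8]… (length divides ord_133(53)).
Cycle type of π: 18×7 + 3×2 + 1; total 10 cycles.
With 10 cycles on 133 points, sign = (−1)^{133−10} = -1.
Check: (53/133) = -1 by Zolotarev.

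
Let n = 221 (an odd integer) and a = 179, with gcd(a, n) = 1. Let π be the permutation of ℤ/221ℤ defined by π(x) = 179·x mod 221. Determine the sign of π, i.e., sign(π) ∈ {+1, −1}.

+1

Trace 127: π^k(127) = [127, 191, 155, 120, 43, 183, 49] for k=0..6.
13 cycles of lengths [24, 24, 24, 24, 24, 24, 24, 24, 8, 8, 6, 6, 1].
13 cycles on 221: each ℓ→(−1)^(ℓ−1), product (−1)^208 = +1.
(179|221)_J = +1 (Zolotarev's lemma cross-check).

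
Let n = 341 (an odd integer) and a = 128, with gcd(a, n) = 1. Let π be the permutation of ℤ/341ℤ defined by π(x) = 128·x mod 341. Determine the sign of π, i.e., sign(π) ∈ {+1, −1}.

-1

Start at x=16: 16 → 2 → 256 → 32 → 4 → 171 → 64 → … (one orbit).
Cycle lengths of π_128 on ℤ/341ℤ: [10, 10, 10, 10, 10, 10, 10, 10, 10, 10, 10, 10, 10, 10, 10, 10, 10, 10, 10, 10, 10, 10, 10, 10, 10, 10, 10, 10, 10, 10, 10, 5, 5, 5, 5, 5, 5, 1]; 38 cycles in total.
Σ(ℓ_i−1) = 341−38 = 303; sign = (−1)^303 = -1.
Zolotarev: (128|341) = -1, matching the cycle-count sign.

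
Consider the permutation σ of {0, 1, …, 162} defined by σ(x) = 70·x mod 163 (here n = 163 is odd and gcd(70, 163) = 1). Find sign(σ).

-1

Start at x=35: 35 → 5 → 24 → 50 → 77 → 11 → 118 → … (one orbit).
Cycle type of π: 162 + 1; total 2 cycles.
With 2 cycles on 163 points, sign = (−1)^{163−2} = -1.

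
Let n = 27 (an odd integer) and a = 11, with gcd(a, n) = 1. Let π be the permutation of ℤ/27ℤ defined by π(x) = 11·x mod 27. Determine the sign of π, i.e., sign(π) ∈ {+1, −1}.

-1

Start at x=8: 8 → 7 → 23 → 10 → 2 → 22 → 26 → … (one orbit).
Decompose π into cycles: lengths [18, 6, 2, 1] (4 cycles, including the fixed point 0).
4 cycles on 27: each ℓ→(−1)^(ℓ−1), product (−1)^23 = -1.
The Jacobi symbol (11|27) = -1 (Zolotarev) agrees.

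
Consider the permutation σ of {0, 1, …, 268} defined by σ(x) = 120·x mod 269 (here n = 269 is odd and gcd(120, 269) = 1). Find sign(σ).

+1

Trace 190: π^k(190) = [190, 204, 1, 120, 143, 213, 5] for k=0..6.
π_120 has 5 disjoint cycles with lengths [67, 67, 67, 67, 1] on {0,…,268}.
269 − 5 = 264 transpositions; sign(π) = (−1)^264 = +1.
Check: (120/269) = +1 by Zolotarev.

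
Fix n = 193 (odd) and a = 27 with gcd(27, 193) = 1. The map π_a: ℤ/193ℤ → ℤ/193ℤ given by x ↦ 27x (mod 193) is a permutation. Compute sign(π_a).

+1

Orbit of 81 under x↦27x: [81, 64, 184, 143, 1, 27, 150]… (length divides ord_193(27)).
Cycle type of π: 16×12 + 1; total 13 cycles.
193 − 13 = 180 transpositions; sign(π) = (−1)^180 = +1.
Via Zolotarev, sign(π_{27}) = (27|193) = +1.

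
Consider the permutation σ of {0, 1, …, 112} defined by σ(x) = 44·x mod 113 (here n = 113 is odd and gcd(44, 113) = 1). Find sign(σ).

Orbit of 112 under x↦44x: [112, 69, 98, 18, 1, 44, 15]… (length divides ord_113(44)).
Cycle type of π: 8×14 + 1; total 15 cycles.
15 cycles on 113: each ℓ→(−1)^(ℓ−1), product (−1)^98 = +1.
(44|113)_J = +1 (Zolotarev's lemma cross-check).

+1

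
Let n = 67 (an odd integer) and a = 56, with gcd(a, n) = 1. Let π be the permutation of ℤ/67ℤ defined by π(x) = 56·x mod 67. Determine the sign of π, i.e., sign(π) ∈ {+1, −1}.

Trace 29: π^k(29) = [29, 16, 25, 60, 10, 24, 4] for k=0..6.
The orbit structure of x ↦ 56x mod 67: 3 orbits of sizes [33, 33, 1].
67 − 3 = 64 transpositions; sign(π) = (−1)^64 = +1.
The Jacobi symbol (56|67) = +1 (Zolotarev) agrees.

+1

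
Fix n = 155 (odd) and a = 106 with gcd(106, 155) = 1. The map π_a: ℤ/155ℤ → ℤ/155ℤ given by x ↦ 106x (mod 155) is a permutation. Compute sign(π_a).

Start at x=16: 16 → 146 → 131 → 91 → 36 → 96 → 101 → … (one orbit).
Cycle lengths of π_106 on ℤ/155ℤ: [30, 30, 30, 30, 30, 1, 1, 1, 1, 1]; 10 cycles in total.
10 cycles on 155: each ℓ→(−1)^(ℓ−1), product (−1)^145 = -1.

-1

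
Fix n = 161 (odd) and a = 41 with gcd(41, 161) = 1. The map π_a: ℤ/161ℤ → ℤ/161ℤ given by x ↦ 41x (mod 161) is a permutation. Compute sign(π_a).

Start at x=118: 118 → 8 → 6 → 85 → 104 → 78 → 139 → … (one orbit).
The orbit structure of x ↦ 41x mod 161: 12 orbits of sizes [22, 22, 22, 22, 22, 22, 11, 11, 2, 2, 2, 1].
161 − 12 = 149 transpositions; sign(π) = (−1)^149 = -1.

-1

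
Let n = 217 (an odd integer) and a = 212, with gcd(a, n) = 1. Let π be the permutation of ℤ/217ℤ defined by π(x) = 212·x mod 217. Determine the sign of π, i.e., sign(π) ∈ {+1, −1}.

-1

Trace 212: π^k(212) = [212, 25, 92, 191, 130, 1] for k=0..5.
Cycle lengths of π_212 on ℤ/217ℤ: [6, 6, 6, 6, 6, 6, 6, 6, 6, 6, 6, 6, 6, 6, 6, 6, 6, 6, 6, 6, 6, 6, 6, 6, 6, 6, 6, 6, 6, 6, 6, 6, 6, 6, 6, 3, 3, 1]; 38 cycles in total.
38 cycles on 217: each ℓ→(−1)^(ℓ−1), product (−1)^179 = -1.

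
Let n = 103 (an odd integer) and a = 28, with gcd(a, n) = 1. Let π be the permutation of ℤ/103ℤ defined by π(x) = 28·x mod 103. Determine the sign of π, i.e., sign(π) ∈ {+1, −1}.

+1

Start at x=2: 2 → 56 → 23 → 26 → 7 → 93 → 29 → … (one orbit).
π_28 has 3 disjoint cycles with lengths [51, 51, 1] on {0,…,102}.
With 3 cycles on 103 points, sign = (−1)^{103−3} = +1.
Via Zolotarev, sign(π_{28}) = (28|103) = +1.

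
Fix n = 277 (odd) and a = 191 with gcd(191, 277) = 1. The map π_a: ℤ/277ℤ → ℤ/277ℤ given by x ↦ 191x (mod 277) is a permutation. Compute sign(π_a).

+1

Start at x=88: 88 → 188 → 175 → 185 → 156 → 157 → 71 → … (one orbit).
Cycle type of π: 69×4 + 1; total 5 cycles.
Σ(ℓ_i−1) = 277−5 = 272; sign = (−1)^272 = +1.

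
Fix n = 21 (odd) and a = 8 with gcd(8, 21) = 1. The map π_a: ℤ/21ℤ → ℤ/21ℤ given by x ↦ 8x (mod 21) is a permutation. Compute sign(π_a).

-1

Start at x=8: 8 → 1 → 8 (one orbit).
The orbit structure of x ↦ 8x mod 21: 14 orbits of sizes [2, 2, 2, 2, 2, 2, 2, 1, 1, 1, 1, 1, 1, 1].
sign(π) = (−1)^{n − #cycles} = (−1)^{21−14} = (−1)^7 = -1.
Via Zolotarev, sign(π_{8}) = (8|21) = -1.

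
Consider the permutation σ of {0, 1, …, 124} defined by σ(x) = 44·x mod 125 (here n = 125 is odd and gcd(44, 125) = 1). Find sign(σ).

Start at x=54: 54 → 1 → 44 → 61 → 59 → 96 → 99 → … (one orbit).
Cycle lengths of π_44 on ℤ/125ℤ: [50, 50, 10, 10, 2, 2, 1]; 7 cycles in total.
Σ(ℓ_i−1) = 125−7 = 118; sign = (−1)^118 = +1.
Via Zolotarev, sign(π_{44}) = (44|125) = +1.

+1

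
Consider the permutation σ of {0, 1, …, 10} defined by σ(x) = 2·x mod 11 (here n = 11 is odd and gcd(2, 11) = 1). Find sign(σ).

-1

Start at x=1: 1 → 2 → 4 → 8 → 5 → 10 → 9 → … (one orbit).
Cycle type of π: 10 + 1; total 2 cycles.
Σ(ℓ_i−1) = 11−2 = 9; sign = (−1)^9 = -1.
Via Zolotarev, sign(π_{2}) = (2|11) = -1.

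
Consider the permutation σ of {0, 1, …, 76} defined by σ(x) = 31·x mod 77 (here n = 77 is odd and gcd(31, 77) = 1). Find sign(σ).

Start at x=64: 64 → 59 → 58 → 27 → 67 → 75 → 15 → … (one orbit).
6 cycles of lengths [30, 30, 6, 5, 5, 1].
sign(π) = (−1)^{n − #cycles} = (−1)^{77−6} = (−1)^71 = -1.

-1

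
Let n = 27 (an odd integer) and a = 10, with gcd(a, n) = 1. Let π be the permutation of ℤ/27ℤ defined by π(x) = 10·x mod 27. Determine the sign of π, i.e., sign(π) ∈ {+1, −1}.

+1

Orbit of 10 under x↦10x: [10, 19, 1]… (length divides ord_27(10)).
15 cycles of lengths [3, 3, 3, 3, 3, 3, 1, 1, 1, 1, 1, 1, 1, 1, 1].
sign(π) = (−1)^{n − #cycles} = (−1)^{27−15} = (−1)^12 = +1.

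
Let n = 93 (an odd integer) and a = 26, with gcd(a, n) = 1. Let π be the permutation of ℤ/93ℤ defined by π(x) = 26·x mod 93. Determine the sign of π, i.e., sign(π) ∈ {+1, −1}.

+1

Trace 67: π^k(67) = [67, 68, 1, 26, 25, 92] for k=0..5.
Cycle type of π: 6×15 + 2 + 1; total 17 cycles.
17 cycles on 93: each ℓ→(−1)^(ℓ−1), product (−1)^76 = +1.
(26|93)_J = +1 (Zolotarev's lemma cross-check).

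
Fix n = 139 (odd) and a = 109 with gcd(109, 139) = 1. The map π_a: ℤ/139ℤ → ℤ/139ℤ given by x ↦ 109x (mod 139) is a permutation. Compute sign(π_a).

-1

Trace 1: π^k(1) = [1, 109, 66, 105, 47, 119, 44] for k=0..6.
2 cycles of lengths [138, 1].
n − c = 139 − 2 = 137; sign = (−1)^137 = -1.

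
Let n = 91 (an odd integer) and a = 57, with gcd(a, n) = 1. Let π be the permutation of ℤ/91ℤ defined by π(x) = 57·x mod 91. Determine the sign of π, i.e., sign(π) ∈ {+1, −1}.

-1

Start at x=57: 57 → 64 → 8 → 1 → 57 (one orbit).
28 cycles of lengths [4, 4, 4, 4, 4, 4, 4, 4, 4, 4, 4, 4, 4, 4, 4, 4, 4, 4, 4, 4, 4, 1, 1, 1, 1, 1, 1, 1].
sign(π) = (−1)^{n − #cycles} = (−1)^{91−28} = (−1)^63 = -1.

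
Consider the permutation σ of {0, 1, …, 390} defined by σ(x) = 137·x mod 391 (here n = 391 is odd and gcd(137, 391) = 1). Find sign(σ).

Start at x=137: 137 → 1 → 137 (one orbit).
204 cycles of lengths [2, 2, 2, 2, 2, 2, 2, 2, 2, 2, 2, 2, 2, 2, 2, 2, 2, 2, 2, 2, 2, 2, 2, 2, 2, 2, 2, 2, 2, 2, 2, 2, 2, 2, 2, 2, 2, 2, 2, 2, 2, 2, 2, 2, 2, 2, 2, 2, 2, 2, 2, 2, 2, 2, 2, 2, 2, 2, 2, 2, 2, 2, 2, 2, 2, 2, 2, 2, 2, 2, 2, 2, 2, 2, 2, 2, 2, 2, 2, 2, 2, 2, 2, 2, 2, 2, 2, 2, 2, 2, 2, 2, 2, 2, 2, 2, 2, 2, 2, 2, 2, 2, 2, 2, 2, 2, 2, 2, 2, 2, 2, 2, 2, 2, 2, 2, 2, 2, 2, 2, 2, 2, 2, 2, 2, 2, 2, 2, 2, 2, 2, 2, 2, 2, 2, 2, 2, 2, 2, 2, 2, 2, 2, 2, 2, 2, 2, 2, 2, 2, 2, 2, 2, 2, 2, 2, 2, 2, 2, 2, 2, 2, 2, 2, 2, 2, 2, 2, 2, 2, 2, 2, 2, 2, 2, 2, 2, 2, 2, 2, 2, 2, 2, 2, 2, 2, 2, 1, 1, 1, 1, 1, 1, 1, 1, 1, 1, 1, 1, 1, 1, 1, 1, 1].
sign(π) = (−1)^{n − #cycles} = (−1)^{391−204} = (−1)^187 = -1.
(137|391)_J = -1 (Zolotarev's lemma cross-check).

-1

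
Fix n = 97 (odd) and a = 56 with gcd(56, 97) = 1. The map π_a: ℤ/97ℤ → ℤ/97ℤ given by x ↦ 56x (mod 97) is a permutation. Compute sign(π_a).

Trace 25: π^k(25) = [25, 42, 24, 83, 89, 37, 35] for k=0..6.
π_56 has 2 disjoint cycles with lengths [96, 1] on {0,…,96}.
97 − 2 = 95 transpositions; sign(π) = (−1)^95 = -1.
Zolotarev: (56|97) = -1, matching the cycle-count sign.

-1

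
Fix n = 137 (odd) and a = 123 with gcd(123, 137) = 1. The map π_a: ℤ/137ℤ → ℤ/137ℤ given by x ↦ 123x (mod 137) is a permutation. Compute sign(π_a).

+1

Start at x=38: 38 → 16 → 50 → 122 → 73 → 74 → 60 → … (one orbit).
Cycle lengths of π_123 on ℤ/137ℤ: [17, 17, 17, 17, 17, 17, 17, 17, 1]; 9 cycles in total.
137 − 9 = 128 transpositions; sign(π) = (−1)^128 = +1.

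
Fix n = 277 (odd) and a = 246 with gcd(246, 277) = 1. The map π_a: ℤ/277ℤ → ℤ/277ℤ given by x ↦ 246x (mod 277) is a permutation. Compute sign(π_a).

Orbit of 226 under x↦246x: [226, 196, 18, 273, 124, 34, 54]… (length divides ord_277(246)).
2 cycles of lengths [276, 1].
Σ(ℓ_i−1) = 277−2 = 275; sign = (−1)^275 = -1.

-1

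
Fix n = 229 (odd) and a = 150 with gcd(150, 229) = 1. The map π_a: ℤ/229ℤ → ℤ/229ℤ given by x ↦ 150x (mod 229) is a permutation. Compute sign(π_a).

-1

Trace 109: π^k(109) = [109, 91, 139, 11, 47, 180, 207] for k=0..6.
Decompose π into cycles: lengths [228, 1] (2 cycles, including the fixed point 0).
With 2 cycles on 229 points, sign = (−1)^{229−2} = -1.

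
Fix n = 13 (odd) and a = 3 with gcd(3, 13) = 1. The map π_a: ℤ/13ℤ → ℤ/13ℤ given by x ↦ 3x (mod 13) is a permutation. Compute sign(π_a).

+1

Orbit of 3 under x↦3x: [3, 9, 1]… (length divides ord_13(3)).
5 cycles of lengths [3, 3, 3, 3, 1].
With 5 cycles on 13 points, sign = (−1)^{13−5} = +1.
Check: (3/13) = +1 by Zolotarev.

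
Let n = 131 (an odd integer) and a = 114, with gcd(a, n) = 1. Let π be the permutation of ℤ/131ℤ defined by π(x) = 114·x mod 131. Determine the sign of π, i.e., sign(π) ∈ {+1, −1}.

+1

Start at x=121: 121 → 39 → 123 → 5 → 46 → 4 → 63 → … (one orbit).
Cycle lengths of π_114 on ℤ/131ℤ: [65, 65, 1]; 3 cycles in total.
With 3 cycles on 131 points, sign = (−1)^{131−3} = +1.
The Jacobi symbol (114|131) = +1 (Zolotarev) agrees.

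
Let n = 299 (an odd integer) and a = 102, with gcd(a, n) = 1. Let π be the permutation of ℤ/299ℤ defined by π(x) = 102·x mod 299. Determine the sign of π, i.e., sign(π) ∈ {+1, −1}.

+1

Start at x=144: 144 → 37 → 186 → 135 → 16 → 137 → 220 → … (one orbit).
5 cycles of lengths [132, 132, 22, 12, 1].
n − c = 299 − 5 = 294; sign = (−1)^294 = +1.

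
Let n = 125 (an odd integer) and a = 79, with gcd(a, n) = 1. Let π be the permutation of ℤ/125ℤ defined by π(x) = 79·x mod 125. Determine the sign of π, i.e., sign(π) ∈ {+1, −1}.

+1

Trace 111: π^k(111) = [111, 19, 1, 79, 116, 39, 81] for k=0..6.
Decompose π into cycles: lengths [50, 50, 10, 10, 2, 2, 1] (7 cycles, including the fixed point 0).
125 − 7 = 118 transpositions; sign(π) = (−1)^118 = +1.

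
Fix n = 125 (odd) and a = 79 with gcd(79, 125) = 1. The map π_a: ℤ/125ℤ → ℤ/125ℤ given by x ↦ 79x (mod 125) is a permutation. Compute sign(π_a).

Start at x=11: 11 → 119 → 26 → 54 → 16 → 14 → 106 → … (one orbit).
Cycle lengths of π_79 on ℤ/125ℤ: [50, 50, 10, 10, 2, 2, 1]; 7 cycles in total.
With 7 cycles on 125 points, sign = (−1)^{125−7} = +1.
Zolotarev: (79|125) = +1, matching the cycle-count sign.

+1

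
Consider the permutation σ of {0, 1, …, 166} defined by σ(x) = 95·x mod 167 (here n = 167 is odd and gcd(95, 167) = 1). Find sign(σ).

-1

Start at x=22: 22 → 86 → 154 → 101 → 76 → 39 → 31 → … (one orbit).
The orbit structure of x ↦ 95x mod 167: 2 orbits of sizes [166, 1].
Σ(ℓ_i−1) = 167−2 = 165; sign = (−1)^165 = -1.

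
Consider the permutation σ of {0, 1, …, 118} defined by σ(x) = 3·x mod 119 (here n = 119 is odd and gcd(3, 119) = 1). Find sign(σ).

+1

Orbit of 15 under x↦3x: [15, 45, 16, 48, 25, 75, 106]… (length divides ord_119(3)).
Cycle type of π: 48×2 + 16 + 6 + 1; total 5 cycles.
With 5 cycles on 119 points, sign = (−1)^{119−5} = +1.
(3|119)_J = +1 (Zolotarev's lemma cross-check).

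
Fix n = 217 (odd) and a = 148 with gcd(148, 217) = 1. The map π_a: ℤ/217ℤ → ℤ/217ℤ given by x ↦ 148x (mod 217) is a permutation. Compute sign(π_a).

-1

Orbit of 92 under x↦148x: [92, 162, 106, 64, 141, 36, 120]… (length divides ord_217(148)).
The orbit structure of x ↦ 148x mod 217: 14 orbits of sizes [30, 30, 30, 30, 30, 30, 30, 1, 1, 1, 1, 1, 1, 1].
14 cycles on 217: each ℓ→(−1)^(ℓ−1), product (−1)^203 = -1.
Zolotarev: (148|217) = -1, matching the cycle-count sign.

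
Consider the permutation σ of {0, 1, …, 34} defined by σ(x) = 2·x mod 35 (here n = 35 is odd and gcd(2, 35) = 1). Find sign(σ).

Trace 29: π^k(29) = [29, 23, 11, 22, 9, 18, 1] for k=0..6.
The orbit structure of x ↦ 2x mod 35: 6 orbits of sizes [12, 12, 4, 3, 3, 1].
6 cycles on 35: each ℓ→(−1)^(ℓ−1), product (−1)^29 = -1.
Zolotarev: (2|35) = -1, matching the cycle-count sign.

-1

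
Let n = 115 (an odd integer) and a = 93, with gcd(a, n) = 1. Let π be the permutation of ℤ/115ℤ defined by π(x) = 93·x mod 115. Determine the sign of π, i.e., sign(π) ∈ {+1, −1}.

-1

Orbit of 93 under x↦93x: [93, 24, 47, 1]… (length divides ord_115(93)).
Cycle lengths of π_93 on ℤ/115ℤ: [4, 4, 4, 4, 4, 4, 4, 4, 4, 4, 4, 4, 4, 4, 4, 4, 4, 4, 4, 4, 4, 4, 4, 1, 1, 1, 1, 1, 1, 1, 1, 1, 1, 1, 1, 1, 1, 1, 1, 1, 1, 1, 1, 1, 1, 1]; 46 cycles in total.
46 cycles on 115: each ℓ→(−1)^(ℓ−1), product (−1)^69 = -1.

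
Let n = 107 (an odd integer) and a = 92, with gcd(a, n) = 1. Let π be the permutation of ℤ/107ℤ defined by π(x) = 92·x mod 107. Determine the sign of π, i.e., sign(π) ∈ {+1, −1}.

Start at x=12: 12 → 34 → 25 → 53 → 61 → 48 → 29 → … (one orbit).
π_92 has 3 disjoint cycles with lengths [53, 53, 1] on {0,…,106}.
With 3 cycles on 107 points, sign = (−1)^{107−3} = +1.

+1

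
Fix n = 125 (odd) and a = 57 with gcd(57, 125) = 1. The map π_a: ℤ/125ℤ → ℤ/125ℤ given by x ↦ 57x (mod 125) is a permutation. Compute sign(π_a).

-1

Start at x=124: 124 → 68 → 1 → 57 → 124 (one orbit).
Decompose π into cycles: lengths [4, 4, 4, 4, 4, 4, 4, 4, 4, 4, 4, 4, 4, 4, 4, 4, 4, 4, 4, 4, 4, 4, 4, 4, 4, 4, 4, 4, 4, 4, 4, 1] (32 cycles, including the fixed point 0).
125 − 32 = 93 transpositions; sign(π) = (−1)^93 = -1.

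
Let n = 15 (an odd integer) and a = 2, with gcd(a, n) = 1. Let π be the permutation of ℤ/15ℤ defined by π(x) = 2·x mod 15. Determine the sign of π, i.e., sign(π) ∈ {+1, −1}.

Start at x=2: 2 → 4 → 8 → 1 → 2 (one orbit).
Cycle lengths of π_2 on ℤ/15ℤ: [4, 4, 4, 2, 1]; 5 cycles in total.
15 − 5 = 10 transpositions; sign(π) = (−1)^10 = +1.

+1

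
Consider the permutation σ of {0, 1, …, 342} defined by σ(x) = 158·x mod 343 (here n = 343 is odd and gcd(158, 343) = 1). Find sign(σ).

+1

Start at x=340: 340 → 212 → 225 → 221 → 275 → 232 → 298 → … (one orbit).
Decompose π into cycles: lengths [147, 147, 21, 21, 3, 3, 1] (7 cycles, including the fixed point 0).
With 7 cycles on 343 points, sign = (−1)^{343−7} = +1.
Check: (158/343) = +1 by Zolotarev.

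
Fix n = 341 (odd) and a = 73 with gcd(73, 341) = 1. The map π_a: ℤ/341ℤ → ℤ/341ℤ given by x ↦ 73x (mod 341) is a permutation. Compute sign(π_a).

Orbit of 239 under x↦73x: [239, 56, 337, 49, 167, 256, 274]… (length divides ord_341(73)).
The orbit structure of x ↦ 73x mod 341: 13 orbits of sizes [30, 30, 30, 30, 30, 30, 30, 30, 30, 30, 30, 10, 1].
341 − 13 = 328 transpositions; sign(π) = (−1)^328 = +1.

+1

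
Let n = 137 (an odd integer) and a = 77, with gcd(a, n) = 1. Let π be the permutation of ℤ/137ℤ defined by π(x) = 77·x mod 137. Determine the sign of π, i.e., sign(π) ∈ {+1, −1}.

Orbit of 72 under x↦77x: [72, 64, 133, 103, 122, 78, 115]… (length divides ord_137(77)).
Cycle lengths of π_77 on ℤ/137ℤ: [34, 34, 34, 34, 1]; 5 cycles in total.
137 − 5 = 132 transpositions; sign(π) = (−1)^132 = +1.
The Jacobi symbol (77|137) = +1 (Zolotarev) agrees.

+1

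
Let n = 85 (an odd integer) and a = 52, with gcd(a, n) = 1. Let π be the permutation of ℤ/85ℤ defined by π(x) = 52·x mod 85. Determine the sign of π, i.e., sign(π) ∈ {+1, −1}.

-1

Trace 69: π^k(69) = [69, 18, 1, 52] for k=0..3.
34 cycles of lengths [4, 4, 4, 4, 4, 4, 4, 4, 4, 4, 4, 4, 4, 4, 4, 4, 4, 1, 1, 1, 1, 1, 1, 1, 1, 1, 1, 1, 1, 1, 1, 1, 1, 1].
85 − 34 = 51 transpositions; sign(π) = (−1)^51 = -1.
(52|85)_J = -1 (Zolotarev's lemma cross-check).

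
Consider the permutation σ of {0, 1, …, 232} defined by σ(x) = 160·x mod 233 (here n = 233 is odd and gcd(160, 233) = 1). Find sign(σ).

-1

Start at x=63: 63 → 61 → 207 → 34 → 81 → 145 → 133 → … (one orbit).
Cycle lengths of π_160 on ℤ/233ℤ: [232, 1]; 2 cycles in total.
sign(π) = (−1)^{n − #cycles} = (−1)^{233−2} = (−1)^231 = -1.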